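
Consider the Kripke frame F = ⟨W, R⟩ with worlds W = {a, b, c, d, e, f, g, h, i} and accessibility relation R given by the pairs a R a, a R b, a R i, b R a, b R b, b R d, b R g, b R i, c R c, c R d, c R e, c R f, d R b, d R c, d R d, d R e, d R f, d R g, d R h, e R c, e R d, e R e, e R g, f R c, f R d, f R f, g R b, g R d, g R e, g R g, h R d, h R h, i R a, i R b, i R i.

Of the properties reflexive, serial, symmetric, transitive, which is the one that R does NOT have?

transitive

Reflexive: yes — every world is R-related to itself.
Serial: yes — every world has a successor (e.g. a R a).
Symmetric: yes — every pair in R has its reverse in R.
Transitive: no — a R b and b R d, but not a R d.
Only transitive fails.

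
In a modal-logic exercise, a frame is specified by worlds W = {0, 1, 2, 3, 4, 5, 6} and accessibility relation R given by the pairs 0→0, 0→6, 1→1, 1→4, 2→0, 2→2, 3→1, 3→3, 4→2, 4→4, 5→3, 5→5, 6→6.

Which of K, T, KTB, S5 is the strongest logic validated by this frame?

T

Reflexive (axiom T): yes — every world is R-related to itself.
Symmetric (axiom B): no — 0 R 6 but not 6 R 0.
Euclidean (axiom 5): no — 0 R 6 and 0 R 0, but not 6 R 0.
So F validates K, T; KTB would additionally require R to be symmetric. The strongest is T.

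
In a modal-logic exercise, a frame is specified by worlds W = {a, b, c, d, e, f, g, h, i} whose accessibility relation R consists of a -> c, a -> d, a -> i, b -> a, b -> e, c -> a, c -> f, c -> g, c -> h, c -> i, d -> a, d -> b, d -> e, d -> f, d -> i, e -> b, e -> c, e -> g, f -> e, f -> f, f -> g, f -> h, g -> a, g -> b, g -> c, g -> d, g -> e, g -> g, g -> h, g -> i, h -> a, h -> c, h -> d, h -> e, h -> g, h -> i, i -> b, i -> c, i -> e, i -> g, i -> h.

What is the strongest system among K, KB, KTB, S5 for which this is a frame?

Symmetric (axiom B): no — a R i but not i R a.
Reflexive (axiom T): no — a is not related to itself.
Euclidean (axiom 5): no — a R c and a R d, but not c R d.
So F validates K; KB would additionally require R to be symmetric. The strongest is K.

K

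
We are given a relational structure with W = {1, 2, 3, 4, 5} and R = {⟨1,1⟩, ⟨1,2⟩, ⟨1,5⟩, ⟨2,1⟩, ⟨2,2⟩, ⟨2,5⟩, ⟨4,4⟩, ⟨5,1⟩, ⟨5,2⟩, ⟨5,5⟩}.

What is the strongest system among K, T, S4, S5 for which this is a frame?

K

Reflexive (axiom T): no — 3 is not related to itself.
Transitive (axiom 4): yes — every two-step R-path is closed by a direct edge.
Euclidean (axiom 5): yes — any two successors of a common world are R-related.
So F validates K; T would additionally require R to be reflexive. The strongest is K.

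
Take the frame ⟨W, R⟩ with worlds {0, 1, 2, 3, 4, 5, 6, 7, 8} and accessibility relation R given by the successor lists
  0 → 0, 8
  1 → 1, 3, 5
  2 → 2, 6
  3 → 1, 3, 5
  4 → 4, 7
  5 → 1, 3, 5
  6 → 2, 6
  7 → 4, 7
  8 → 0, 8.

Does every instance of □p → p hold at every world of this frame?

Yes

By correspondence theory, T is valid on a frame iff R is reflexive.
Reflexive: yes — every world is R-related to itself.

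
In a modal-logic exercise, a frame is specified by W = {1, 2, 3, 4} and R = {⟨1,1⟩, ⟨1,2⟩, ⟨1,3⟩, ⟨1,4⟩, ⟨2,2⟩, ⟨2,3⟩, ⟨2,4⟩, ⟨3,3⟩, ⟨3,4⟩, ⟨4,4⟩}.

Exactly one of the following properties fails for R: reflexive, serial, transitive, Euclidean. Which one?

Reflexive: yes — every world is R-related to itself.
Serial: yes — every world has a successor (e.g. 1 R 1).
Transitive: yes — every two-step R-path is closed by a direct edge.
Euclidean: no — 1 R 3 and 1 R 2, but not 3 R 2.
Only Euclidean fails.

Euclidean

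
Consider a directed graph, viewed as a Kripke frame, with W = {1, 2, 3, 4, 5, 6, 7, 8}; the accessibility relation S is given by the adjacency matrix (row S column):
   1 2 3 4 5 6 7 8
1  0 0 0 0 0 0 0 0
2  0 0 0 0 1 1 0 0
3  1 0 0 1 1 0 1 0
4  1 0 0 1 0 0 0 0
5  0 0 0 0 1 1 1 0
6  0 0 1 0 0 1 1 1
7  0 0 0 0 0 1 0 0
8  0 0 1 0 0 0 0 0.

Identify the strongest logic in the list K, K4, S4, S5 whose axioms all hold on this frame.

Transitive (axiom 4): no — 2 S 5 and 5 S 7, but not 2 S 7.
Reflexive (axiom T): no — 1 is not related to itself.
Euclidean (axiom 5): no — 2 S 6 and 2 S 5, but not 6 S 5.
So F validates K; K4 would additionally require S to be transitive. The strongest is K.

K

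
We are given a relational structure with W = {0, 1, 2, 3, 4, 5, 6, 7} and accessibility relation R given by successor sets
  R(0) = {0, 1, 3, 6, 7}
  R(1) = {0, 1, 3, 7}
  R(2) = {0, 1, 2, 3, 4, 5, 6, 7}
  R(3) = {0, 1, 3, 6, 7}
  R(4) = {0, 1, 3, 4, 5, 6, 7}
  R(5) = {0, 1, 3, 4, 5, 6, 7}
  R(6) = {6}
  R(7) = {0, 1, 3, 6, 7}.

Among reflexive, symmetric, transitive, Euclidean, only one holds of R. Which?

reflexive

Reflexive: yes — every world is R-related to itself.
Symmetric: no — 0 R 6 but not 6 R 0.
Transitive: no — 1 R 0 and 0 R 6, but not 1 R 6.
Euclidean: no — 0 R 1 and 0 R 6, but not 1 R 6.
Only reflexive holds.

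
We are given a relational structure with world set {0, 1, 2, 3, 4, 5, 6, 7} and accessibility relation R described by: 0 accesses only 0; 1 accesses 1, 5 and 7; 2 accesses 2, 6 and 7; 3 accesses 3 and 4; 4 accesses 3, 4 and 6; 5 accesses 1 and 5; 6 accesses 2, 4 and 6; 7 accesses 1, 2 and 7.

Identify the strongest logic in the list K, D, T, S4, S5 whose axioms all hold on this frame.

Serial (axiom D): yes — every world has a successor (e.g. 0 R 0).
Reflexive (axiom T): yes — every world is R-related to itself.
Transitive (axiom 4): no — 1 R 7 and 7 R 2, but not 1 R 2.
Euclidean (axiom 5): no — 1 R 5 and 1 R 7, but not 5 R 7.
So F validates K, D, T; S4 would additionally require R to be transitive. The strongest is T.

T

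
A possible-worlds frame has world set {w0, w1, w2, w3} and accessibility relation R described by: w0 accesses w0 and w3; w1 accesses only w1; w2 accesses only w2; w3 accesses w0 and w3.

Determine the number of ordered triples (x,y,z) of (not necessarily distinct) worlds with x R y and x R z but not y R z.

R is Euclidean; there are no such tuples.

0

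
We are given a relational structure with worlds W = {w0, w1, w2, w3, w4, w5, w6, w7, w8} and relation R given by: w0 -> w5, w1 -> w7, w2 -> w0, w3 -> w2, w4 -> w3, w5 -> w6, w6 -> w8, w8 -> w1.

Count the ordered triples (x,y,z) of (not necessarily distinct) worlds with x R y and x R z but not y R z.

8

Enumerating: (w0,w5,w5), (w1,w7,w7), (w2,w0,w0), (w3,w2,w2), (w4,w3,w3), (w5,w6,w6), (w6,w8,w8), (w8,w1,w1).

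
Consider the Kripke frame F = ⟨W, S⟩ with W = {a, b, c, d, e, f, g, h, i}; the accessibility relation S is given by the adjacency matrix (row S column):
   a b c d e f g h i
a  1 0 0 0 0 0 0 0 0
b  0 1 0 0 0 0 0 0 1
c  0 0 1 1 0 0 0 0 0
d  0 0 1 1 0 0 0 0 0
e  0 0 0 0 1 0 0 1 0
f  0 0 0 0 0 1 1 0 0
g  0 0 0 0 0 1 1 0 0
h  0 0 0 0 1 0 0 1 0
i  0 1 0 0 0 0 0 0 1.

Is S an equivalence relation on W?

Yes

Reflexive: yes — every world is S-related to itself.
Symmetric: yes — every pair in S has its reverse in S.
Transitive: yes — every two-step S-path is closed by a direct edge.
So S is an equivalence relation.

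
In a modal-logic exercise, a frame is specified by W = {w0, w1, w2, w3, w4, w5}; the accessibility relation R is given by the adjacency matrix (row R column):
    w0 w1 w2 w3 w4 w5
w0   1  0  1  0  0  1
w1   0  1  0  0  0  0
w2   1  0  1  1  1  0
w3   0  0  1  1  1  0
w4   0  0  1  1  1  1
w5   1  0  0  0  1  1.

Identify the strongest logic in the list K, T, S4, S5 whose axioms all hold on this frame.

Reflexive (axiom T): yes — every world is R-related to itself.
Transitive (axiom 4): no — w0 R w2 and w2 R w3, but not w0 R w3.
Euclidean (axiom 5): no — w0 R w2 and w0 R w5, but not w2 R w5.
So F validates K, T; S4 would additionally require R to be transitive. The strongest is T.

T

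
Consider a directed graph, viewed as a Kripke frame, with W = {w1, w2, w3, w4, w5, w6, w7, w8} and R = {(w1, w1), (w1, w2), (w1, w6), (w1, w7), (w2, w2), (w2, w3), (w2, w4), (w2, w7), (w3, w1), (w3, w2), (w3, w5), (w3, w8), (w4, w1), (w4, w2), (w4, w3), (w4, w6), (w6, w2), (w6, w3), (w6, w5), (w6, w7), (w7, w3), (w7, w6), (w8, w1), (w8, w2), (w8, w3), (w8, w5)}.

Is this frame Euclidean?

Euclidean: no — w1 R w2 and w1 R w6, but not w2 R w6.

No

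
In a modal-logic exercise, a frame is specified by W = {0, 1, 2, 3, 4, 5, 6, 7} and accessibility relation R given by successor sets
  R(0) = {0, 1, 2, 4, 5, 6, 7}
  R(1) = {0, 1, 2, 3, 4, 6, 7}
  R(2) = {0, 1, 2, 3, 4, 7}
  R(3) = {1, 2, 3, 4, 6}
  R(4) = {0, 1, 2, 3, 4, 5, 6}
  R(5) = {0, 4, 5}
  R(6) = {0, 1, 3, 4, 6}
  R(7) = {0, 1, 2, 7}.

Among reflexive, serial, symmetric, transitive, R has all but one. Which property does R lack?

Reflexive: yes — every world is R-related to itself.
Serial: yes — every world has a successor (e.g. 0 R 0).
Symmetric: yes — every pair in R has its reverse in R.
Transitive: no — 0 R 1 and 1 R 3, but not 0 R 3.
Only transitive fails.

transitive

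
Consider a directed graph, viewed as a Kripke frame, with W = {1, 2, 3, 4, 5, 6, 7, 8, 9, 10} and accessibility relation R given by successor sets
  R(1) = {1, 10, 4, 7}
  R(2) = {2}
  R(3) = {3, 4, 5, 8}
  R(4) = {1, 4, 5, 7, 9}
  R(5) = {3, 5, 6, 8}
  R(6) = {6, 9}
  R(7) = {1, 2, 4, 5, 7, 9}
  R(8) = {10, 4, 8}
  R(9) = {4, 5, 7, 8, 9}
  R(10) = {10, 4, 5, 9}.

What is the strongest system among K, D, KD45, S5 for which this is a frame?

D

Serial (axiom D): yes — every world has a successor (e.g. 1 R 1).
Euclidean (axiom 5): no — 1 R 10 and 1 R 7, but not 10 R 7.
Transitive (axiom 4): no — 1 R 10 and 10 R 5, but not 1 R 5.
Reflexive (axiom T): yes — every world is R-related to itself.
So F validates K, D; KD45 would additionally require R to be Euclidean and transitive. The strongest is D.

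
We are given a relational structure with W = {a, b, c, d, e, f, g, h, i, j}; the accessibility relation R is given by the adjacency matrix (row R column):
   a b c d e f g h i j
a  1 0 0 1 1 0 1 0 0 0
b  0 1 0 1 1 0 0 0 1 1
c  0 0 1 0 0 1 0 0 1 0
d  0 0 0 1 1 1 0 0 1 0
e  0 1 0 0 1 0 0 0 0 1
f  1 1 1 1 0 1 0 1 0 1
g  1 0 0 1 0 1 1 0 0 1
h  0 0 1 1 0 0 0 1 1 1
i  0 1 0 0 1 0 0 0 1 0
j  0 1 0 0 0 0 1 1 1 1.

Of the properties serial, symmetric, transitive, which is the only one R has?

serial

Serial: yes — every world has a successor (e.g. a R a).
Symmetric: no — a R d but not d R a.
Transitive: no — a R d and d R f, but not a R f.
Only serial holds.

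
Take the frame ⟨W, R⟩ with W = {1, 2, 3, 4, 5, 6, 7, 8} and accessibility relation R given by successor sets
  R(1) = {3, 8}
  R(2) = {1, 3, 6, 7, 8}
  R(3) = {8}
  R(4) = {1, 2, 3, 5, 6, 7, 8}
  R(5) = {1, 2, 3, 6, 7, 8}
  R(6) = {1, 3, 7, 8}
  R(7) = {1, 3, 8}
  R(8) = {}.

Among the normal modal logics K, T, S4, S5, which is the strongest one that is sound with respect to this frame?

Reflexive (axiom T): no — 1 is not related to itself.
Transitive (axiom 4): yes — every two-step R-path is closed by a direct edge.
Euclidean (axiom 5): no — 1 R 8 and 1 R 3, but not 8 R 3.
So F validates K; T would additionally require R to be reflexive. The strongest is K.

K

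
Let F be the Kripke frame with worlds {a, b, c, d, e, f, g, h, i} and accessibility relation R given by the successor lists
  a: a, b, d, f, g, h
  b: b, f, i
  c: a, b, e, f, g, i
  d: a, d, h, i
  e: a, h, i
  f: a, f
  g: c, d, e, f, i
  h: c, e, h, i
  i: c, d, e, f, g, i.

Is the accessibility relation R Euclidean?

No

Euclidean: no — a R b and a R d, but not b R d.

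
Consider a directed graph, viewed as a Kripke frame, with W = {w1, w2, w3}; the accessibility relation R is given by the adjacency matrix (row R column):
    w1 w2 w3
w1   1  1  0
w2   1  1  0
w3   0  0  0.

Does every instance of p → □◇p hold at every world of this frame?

Yes

The schema B characterises exactly the symmetric frames.
Symmetric: yes — every pair in R has its reverse in R.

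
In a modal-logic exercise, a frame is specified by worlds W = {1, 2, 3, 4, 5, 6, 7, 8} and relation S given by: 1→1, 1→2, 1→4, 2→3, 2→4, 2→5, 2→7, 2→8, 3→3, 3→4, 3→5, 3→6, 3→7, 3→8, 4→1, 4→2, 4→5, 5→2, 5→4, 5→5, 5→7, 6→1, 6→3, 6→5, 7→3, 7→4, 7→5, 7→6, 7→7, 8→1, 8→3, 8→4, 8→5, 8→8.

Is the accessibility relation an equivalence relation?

No

Reflexive: no — 2 is not related to itself.
Symmetric: no — 1 S 2 but not 2 S 1.
Transitive: no — 1 S 2 and 2 S 3, but not 1 S 3.
So S is not an equivalence relation.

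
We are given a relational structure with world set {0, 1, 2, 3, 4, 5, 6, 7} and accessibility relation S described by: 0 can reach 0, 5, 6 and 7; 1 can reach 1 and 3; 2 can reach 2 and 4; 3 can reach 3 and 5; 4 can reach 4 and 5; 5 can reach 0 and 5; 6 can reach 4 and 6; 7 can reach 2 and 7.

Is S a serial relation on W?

Serial: yes — every world has a successor (e.g. 0 S 0).

Yes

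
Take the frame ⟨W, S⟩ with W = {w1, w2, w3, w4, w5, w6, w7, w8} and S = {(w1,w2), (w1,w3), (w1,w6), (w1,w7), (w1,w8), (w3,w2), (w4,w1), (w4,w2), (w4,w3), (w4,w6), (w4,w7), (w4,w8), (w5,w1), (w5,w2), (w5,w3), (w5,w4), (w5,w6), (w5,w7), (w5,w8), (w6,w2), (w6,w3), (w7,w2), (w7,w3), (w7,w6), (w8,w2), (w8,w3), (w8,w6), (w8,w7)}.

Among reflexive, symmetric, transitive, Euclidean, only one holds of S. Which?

Reflexive: no — w1 is not related to itself.
Symmetric: no — w1 S w2 but not w2 S w1.
Transitive: yes — every two-step S-path is closed by a direct edge.
Euclidean: no — w1 S w2 and w1 S w3, but not w2 S w3.
Only transitive holds.

transitive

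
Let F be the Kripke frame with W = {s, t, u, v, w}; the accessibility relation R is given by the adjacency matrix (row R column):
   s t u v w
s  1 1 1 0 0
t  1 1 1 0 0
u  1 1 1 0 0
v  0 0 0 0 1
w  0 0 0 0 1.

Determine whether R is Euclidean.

Yes

Euclidean: yes — any two successors of a common world are R-related.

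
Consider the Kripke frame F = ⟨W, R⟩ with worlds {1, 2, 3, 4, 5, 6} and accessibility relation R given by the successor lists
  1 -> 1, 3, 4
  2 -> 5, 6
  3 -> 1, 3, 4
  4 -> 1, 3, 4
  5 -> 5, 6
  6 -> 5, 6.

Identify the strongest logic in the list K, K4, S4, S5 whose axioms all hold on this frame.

Transitive (axiom 4): yes — every two-step R-path is closed by a direct edge.
Reflexive (axiom T): no — 2 is not related to itself.
Euclidean (axiom 5): yes — any two successors of a common world are R-related.
So F validates K, K4; S4 would additionally require R to be reflexive. The strongest is K4.

K4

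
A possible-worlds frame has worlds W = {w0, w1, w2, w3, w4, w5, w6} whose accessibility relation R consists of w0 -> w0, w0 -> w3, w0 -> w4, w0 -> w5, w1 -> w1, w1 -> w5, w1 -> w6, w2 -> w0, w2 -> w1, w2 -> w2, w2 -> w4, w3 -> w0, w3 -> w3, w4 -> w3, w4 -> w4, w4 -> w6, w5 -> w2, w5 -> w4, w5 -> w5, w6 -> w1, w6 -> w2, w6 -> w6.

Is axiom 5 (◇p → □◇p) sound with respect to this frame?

No

Axiom 5 corresponds to the accessibility relation being Euclidean.
Euclidean: no — w0 R w3 and w0 R w4, but not w3 R w4.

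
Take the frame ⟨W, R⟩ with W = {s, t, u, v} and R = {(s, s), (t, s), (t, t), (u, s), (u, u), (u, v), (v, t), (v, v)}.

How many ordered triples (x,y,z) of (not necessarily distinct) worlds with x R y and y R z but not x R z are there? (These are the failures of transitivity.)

Enumerating: (u,v,t), (v,t,s).

2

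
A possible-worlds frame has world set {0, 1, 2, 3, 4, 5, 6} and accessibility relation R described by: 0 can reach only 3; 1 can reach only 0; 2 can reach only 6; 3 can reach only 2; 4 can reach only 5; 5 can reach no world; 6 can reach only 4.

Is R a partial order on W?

Reflexive: no — 0 is not related to itself.
Transitive: no — 0 R 3 and 3 R 2, but not 0 R 2.
Antisymmetric: yes — no distinct pair is related both ways.
So R is not a partial order.

No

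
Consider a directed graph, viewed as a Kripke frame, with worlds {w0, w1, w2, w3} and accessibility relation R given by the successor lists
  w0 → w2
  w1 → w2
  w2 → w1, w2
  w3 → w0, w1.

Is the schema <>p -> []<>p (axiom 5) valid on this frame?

No

Axiom 5 corresponds to the accessibility relation being Euclidean.
Euclidean: no — w3 R w0 and w3 R w1, but not w0 R w1.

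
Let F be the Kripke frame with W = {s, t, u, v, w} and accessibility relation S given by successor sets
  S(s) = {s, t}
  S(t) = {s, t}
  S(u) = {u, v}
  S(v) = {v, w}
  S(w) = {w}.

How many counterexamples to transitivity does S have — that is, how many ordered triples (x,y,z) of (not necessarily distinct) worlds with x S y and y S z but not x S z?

Enumerating: (u,v,w).

1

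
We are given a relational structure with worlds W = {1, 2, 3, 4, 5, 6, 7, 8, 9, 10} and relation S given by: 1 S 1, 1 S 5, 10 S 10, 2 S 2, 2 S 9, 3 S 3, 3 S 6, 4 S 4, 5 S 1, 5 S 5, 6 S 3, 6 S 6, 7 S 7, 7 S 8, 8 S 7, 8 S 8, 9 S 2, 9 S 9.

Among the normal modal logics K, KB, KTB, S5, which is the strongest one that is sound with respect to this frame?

S5

Symmetric (axiom B): yes — every pair in S has its reverse in S.
Reflexive (axiom T): yes — every world is S-related to itself.
Euclidean (axiom 5): yes — any two successors of a common world are S-related.
So F validates K, KB, KTB, S5. The strongest is S5.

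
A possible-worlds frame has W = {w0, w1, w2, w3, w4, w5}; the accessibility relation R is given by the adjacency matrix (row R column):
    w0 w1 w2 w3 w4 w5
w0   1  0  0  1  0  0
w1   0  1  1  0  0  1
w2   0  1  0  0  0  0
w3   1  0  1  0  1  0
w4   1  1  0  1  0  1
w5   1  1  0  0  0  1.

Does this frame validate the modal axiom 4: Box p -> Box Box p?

No

Axiom 4 corresponds to the accessibility relation being transitive.
Transitive: no — w0 R w3 and w3 R w2, but not w0 R w2.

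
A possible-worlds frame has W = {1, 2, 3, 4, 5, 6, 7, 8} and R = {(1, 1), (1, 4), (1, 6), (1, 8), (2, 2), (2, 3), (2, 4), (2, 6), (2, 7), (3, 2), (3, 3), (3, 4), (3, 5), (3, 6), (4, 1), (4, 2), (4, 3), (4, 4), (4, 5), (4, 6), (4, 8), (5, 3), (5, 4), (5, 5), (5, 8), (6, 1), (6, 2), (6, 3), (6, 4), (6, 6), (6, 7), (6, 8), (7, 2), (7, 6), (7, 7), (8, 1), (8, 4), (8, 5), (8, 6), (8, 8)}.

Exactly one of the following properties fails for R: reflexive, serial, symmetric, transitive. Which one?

transitive

Reflexive: yes — every world is R-related to itself.
Serial: yes — every world has a successor (e.g. 1 R 1).
Symmetric: yes — every pair in R has its reverse in R.
Transitive: no — 1 R 4 and 4 R 2, but not 1 R 2.
Only transitive fails.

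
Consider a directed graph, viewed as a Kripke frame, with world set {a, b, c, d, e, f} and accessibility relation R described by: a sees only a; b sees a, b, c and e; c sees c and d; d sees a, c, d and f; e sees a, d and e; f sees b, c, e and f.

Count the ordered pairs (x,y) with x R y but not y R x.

Enumerating: (b,a), (b,c), (b,e), (d,a), (d,f), (e,a), (e,d), (f,b), (f,c), (f,e).

10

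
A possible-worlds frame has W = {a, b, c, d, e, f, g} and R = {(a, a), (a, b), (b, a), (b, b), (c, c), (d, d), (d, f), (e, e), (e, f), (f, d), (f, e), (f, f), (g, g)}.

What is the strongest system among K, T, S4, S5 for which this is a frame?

T

Reflexive (axiom T): yes — every world is R-related to itself.
Transitive (axiom 4): no — d R f and f R e, but not d R e.
Euclidean (axiom 5): no — f R d and f R e, but not d R e.
So F validates K, T; S4 would additionally require R to be transitive. The strongest is T.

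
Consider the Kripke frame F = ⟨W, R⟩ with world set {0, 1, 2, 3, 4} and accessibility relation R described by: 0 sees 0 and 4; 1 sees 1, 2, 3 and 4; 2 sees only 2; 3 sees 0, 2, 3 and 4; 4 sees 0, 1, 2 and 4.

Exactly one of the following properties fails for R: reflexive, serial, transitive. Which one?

transitive

Reflexive: yes — every world is R-related to itself.
Serial: yes — every world has a successor (e.g. 0 R 0).
Transitive: no — 0 R 4 and 4 R 1, but not 0 R 1.
Only transitive fails.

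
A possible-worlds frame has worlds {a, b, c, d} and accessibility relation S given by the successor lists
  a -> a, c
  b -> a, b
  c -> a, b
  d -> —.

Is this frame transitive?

No

Transitive: no — a S c and c S b, but not a S b.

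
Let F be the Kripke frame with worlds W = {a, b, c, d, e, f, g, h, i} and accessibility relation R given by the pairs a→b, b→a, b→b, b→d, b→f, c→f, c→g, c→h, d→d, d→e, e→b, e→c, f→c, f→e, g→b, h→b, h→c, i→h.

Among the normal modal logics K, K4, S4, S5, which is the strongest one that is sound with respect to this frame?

K

Transitive (axiom 4): no — a R b and b R d, but not a R d.
Reflexive (axiom T): no — a is not related to itself.
Euclidean (axiom 5): no — b R a and b R d, but not a R d.
So F validates K; K4 would additionally require R to be transitive. The strongest is K.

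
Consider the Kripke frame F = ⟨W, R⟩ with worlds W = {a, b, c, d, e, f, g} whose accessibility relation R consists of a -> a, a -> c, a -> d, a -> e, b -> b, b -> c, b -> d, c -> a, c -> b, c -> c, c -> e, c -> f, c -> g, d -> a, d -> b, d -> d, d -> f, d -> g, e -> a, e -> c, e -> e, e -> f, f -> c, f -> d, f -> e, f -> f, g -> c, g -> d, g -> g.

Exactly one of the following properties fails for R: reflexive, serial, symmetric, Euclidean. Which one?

Euclidean

Reflexive: yes — every world is R-related to itself.
Serial: yes — every world has a successor (e.g. a R a).
Symmetric: yes — every pair in R has its reverse in R.
Euclidean: no — a R c and a R d, but not c R d.
Only Euclidean fails.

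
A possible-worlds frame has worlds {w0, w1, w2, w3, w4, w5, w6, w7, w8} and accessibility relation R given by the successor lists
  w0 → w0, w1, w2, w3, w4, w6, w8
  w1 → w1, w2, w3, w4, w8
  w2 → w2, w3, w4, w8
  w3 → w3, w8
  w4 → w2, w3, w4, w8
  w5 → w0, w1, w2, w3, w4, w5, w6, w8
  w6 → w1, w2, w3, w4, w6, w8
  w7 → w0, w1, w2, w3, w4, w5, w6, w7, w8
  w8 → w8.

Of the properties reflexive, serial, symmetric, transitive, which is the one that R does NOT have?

Reflexive: yes — every world is R-related to itself.
Serial: yes — every world has a successor (e.g. w0 R w0).
Symmetric: no — w0 R w1 but not w1 R w0.
Transitive: yes — every two-step R-path is closed by a direct edge.
Only symmetric fails.

symmetric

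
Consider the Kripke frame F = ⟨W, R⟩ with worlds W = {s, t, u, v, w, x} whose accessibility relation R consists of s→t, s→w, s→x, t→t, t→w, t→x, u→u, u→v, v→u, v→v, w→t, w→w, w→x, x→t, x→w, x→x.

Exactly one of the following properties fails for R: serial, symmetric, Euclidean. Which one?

symmetric

Serial: yes — every world has a successor (e.g. s R t).
Symmetric: no — s R t but not t R s.
Euclidean: yes — any two successors of a common world are R-related.
Only symmetric fails.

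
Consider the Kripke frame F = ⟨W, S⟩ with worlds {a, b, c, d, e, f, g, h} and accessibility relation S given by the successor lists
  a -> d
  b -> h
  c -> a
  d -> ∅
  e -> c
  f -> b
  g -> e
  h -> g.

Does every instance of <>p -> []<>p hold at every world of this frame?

The schema 5 characterises exactly the Euclidean frames.
Euclidean: no — a S d and a S d, but not d S d.

No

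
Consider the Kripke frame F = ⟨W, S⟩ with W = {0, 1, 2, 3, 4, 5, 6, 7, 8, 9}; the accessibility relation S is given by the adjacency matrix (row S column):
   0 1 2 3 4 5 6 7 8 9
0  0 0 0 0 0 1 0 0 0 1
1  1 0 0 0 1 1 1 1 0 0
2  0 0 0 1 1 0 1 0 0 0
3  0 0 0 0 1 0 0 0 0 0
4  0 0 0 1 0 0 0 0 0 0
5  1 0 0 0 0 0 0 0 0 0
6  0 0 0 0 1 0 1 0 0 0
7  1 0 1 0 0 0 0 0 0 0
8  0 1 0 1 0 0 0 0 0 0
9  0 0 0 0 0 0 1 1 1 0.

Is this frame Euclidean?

Euclidean: no — 0 S 5 and 0 S 9, but not 5 S 9.

No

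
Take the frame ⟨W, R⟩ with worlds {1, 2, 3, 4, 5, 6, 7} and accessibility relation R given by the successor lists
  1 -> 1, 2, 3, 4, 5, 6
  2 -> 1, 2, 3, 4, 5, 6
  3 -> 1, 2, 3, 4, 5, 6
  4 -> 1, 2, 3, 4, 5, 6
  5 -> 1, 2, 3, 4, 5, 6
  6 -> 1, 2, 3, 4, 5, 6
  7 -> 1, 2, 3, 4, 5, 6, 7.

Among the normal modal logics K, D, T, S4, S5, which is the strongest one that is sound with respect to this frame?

S4

Serial (axiom D): yes — every world has a successor (e.g. 1 R 1).
Reflexive (axiom T): yes — every world is R-related to itself.
Transitive (axiom 4): yes — every two-step R-path is closed by a direct edge.
Euclidean (axiom 5): no — 7 R 1 and 7 R 7, but not 1 R 7.
So F validates K, D, T, S4; S5 would additionally require R to be Euclidean. The strongest is S4.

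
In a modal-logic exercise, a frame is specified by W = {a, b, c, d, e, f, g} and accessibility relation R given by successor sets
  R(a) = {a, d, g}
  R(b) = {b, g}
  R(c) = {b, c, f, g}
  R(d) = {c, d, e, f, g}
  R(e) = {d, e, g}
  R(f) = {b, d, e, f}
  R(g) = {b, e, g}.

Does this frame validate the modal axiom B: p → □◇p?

No

By correspondence theory, B is valid on a frame iff R is symmetric.
Symmetric: no — a R d but not d R a.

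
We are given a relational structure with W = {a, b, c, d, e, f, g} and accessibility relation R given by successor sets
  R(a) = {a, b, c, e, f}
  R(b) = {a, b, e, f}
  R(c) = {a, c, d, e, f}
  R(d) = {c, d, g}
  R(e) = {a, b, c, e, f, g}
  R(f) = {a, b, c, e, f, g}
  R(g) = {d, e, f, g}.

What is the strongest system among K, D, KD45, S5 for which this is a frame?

D

Serial (axiom D): yes — every world has a successor (e.g. a R a).
Euclidean (axiom 5): no — a R b and a R c, but not b R c.
Transitive (axiom 4): no — a R c and c R d, but not a R d.
Reflexive (axiom T): yes — every world is R-related to itself.
So F validates K, D; KD45 would additionally require R to be Euclidean and transitive. The strongest is D.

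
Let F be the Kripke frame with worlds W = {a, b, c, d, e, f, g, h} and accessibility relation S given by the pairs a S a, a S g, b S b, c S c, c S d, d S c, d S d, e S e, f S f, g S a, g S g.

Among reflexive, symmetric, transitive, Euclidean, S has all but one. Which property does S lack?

reflexive

Reflexive: no — h is not related to itself.
Symmetric: yes — every pair in S has its reverse in S.
Transitive: yes — every two-step S-path is closed by a direct edge.
Euclidean: yes — any two successors of a common world are S-related.
Only reflexive fails.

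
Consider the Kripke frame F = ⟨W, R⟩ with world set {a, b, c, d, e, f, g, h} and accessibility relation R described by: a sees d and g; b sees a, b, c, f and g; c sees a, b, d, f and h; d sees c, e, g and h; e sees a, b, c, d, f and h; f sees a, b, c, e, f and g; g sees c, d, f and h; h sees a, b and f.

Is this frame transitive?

No

Transitive: no — a R d and d R c, but not a R c.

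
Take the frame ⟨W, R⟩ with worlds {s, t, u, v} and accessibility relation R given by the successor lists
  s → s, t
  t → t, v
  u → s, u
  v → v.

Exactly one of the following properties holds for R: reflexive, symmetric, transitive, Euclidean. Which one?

Reflexive: yes — every world is R-related to itself.
Symmetric: no — s R t but not t R s.
Transitive: no — s R t and t R v, but not s R v.
Euclidean: no — s R t and s R s, but not t R s.
Only reflexive holds.

reflexive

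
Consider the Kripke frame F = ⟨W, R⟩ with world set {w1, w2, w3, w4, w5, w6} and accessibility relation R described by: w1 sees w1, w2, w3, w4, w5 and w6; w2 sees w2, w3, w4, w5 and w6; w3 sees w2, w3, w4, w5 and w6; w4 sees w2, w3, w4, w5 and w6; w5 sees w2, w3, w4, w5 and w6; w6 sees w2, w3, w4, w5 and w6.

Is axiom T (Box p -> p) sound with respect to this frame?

The schema T characterises exactly the reflexive frames.
Reflexive: yes — every world is R-related to itself.

Yes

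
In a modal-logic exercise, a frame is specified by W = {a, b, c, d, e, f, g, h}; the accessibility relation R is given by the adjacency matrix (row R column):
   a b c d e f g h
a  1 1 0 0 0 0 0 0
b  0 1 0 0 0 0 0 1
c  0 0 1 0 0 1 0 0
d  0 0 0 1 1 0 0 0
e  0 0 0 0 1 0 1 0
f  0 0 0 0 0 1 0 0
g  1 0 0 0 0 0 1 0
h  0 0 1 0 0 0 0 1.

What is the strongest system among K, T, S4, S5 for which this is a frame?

Reflexive (axiom T): yes — every world is R-related to itself.
Transitive (axiom 4): no — a R b and b R h, but not a R h.
Euclidean (axiom 5): no — a R b and a R a, but not b R a.
So F validates K, T; S4 would additionally require R to be transitive. The strongest is T.

T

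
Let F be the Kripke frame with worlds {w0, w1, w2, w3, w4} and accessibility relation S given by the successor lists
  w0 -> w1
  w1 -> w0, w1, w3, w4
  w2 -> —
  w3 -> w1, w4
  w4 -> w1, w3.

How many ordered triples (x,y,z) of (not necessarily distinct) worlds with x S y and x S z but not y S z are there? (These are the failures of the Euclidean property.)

9

Enumerating: (w1,w0,w0), (w1,w0,w3), (w1,w0,w4), (w1,w3,w0), (w1,w3,w3), (w1,w4,w0), (w1,w4,w4), (w3,w4,w4), (w4,w3,w3).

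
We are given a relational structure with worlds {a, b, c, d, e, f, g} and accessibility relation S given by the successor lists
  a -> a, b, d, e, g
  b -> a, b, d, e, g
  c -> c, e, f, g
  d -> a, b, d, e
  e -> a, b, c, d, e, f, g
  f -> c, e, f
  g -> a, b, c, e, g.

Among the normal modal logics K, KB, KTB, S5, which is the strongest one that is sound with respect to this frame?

KTB

Symmetric (axiom B): yes — every pair in S has its reverse in S.
Reflexive (axiom T): yes — every world is S-related to itself.
Euclidean (axiom 5): no — a S d and a S g, but not d S g.
So F validates K, KB, KTB; S5 would additionally require S to be Euclidean. The strongest is KTB.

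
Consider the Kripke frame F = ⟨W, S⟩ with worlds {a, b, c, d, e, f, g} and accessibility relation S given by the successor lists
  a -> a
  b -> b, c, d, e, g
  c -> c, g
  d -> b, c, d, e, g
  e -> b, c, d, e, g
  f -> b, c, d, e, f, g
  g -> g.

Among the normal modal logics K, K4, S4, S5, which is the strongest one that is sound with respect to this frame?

Transitive (axiom 4): yes — every two-step S-path is closed by a direct edge.
Reflexive (axiom T): yes — every world is S-related to itself.
Euclidean (axiom 5): no — b S c and b S d, but not c S d.
So F validates K, K4, S4; S5 would additionally require S to be Euclidean. The strongest is S4.

S4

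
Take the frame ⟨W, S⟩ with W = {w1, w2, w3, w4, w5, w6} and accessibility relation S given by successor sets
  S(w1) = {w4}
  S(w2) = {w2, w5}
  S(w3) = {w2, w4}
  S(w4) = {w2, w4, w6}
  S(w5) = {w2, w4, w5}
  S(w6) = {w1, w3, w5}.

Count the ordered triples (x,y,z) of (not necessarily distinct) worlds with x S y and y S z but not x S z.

Enumerating: (w1,w4,w2), (w1,w4,w6), (w2,w5,w4), (w3,w2,w5), (w3,w4,w6), (w4,w2,w5), (w4,w6,w1), (w4,w6,w3), (w4,w6,w5), (w5,w4,w6), (w6,w1,w4), (w6,w3,w2), (w6,w3,w4), (w6,w5,w2), (w6,w5,w4).

15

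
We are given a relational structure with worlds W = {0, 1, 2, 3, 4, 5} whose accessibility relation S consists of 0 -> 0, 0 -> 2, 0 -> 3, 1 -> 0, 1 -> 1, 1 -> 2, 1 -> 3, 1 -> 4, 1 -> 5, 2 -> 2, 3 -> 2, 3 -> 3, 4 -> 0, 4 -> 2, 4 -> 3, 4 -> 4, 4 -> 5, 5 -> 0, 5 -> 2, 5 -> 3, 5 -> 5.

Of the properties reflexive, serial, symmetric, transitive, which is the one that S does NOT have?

symmetric

Reflexive: yes — every world is S-related to itself.
Serial: yes — every world has a successor (e.g. 0 S 0).
Symmetric: no — 0 S 2 but not 2 S 0.
Transitive: yes — every two-step S-path is closed by a direct edge.
Only symmetric fails.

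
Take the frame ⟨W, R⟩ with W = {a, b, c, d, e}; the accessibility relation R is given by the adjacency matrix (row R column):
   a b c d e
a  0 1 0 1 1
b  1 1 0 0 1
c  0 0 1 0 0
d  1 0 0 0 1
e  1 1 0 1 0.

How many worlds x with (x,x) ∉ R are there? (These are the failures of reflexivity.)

3

Enumerating: a, d, e.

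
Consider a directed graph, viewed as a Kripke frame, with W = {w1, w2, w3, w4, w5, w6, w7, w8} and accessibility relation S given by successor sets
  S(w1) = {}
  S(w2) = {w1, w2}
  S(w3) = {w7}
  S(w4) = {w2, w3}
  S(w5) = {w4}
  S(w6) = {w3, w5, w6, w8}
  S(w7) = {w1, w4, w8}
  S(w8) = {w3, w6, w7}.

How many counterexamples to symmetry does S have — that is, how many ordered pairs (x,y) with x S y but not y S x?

10

Enumerating: (w2,w1), (w3,w7), (w4,w2), (w4,w3), (w5,w4), (w6,w3), (w6,w5), (w7,w1), (w7,w4), (w8,w3).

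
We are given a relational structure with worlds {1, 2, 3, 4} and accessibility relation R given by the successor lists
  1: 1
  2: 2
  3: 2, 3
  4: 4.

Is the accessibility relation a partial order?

Yes

Reflexive: yes — every world is R-related to itself.
Transitive: yes — every two-step R-path is closed by a direct edge.
Antisymmetric: yes — no distinct pair is related both ways.
So R is a partial order.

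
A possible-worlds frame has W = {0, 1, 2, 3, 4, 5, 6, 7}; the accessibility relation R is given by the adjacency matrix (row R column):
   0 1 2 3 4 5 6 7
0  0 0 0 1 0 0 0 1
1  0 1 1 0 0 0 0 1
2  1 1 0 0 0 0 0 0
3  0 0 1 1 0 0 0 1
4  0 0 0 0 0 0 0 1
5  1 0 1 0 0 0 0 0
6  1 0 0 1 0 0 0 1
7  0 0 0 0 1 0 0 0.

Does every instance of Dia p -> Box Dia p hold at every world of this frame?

Axiom 5 corresponds to the accessibility relation being Euclidean.
Euclidean: no — 0 R 7 and 0 R 3, but not 7 R 3.

No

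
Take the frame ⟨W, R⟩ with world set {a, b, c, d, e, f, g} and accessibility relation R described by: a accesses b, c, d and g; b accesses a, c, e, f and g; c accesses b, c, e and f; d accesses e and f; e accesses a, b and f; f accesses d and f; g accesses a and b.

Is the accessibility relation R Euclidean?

Euclidean: no — a R b and a R d, but not b R d.

No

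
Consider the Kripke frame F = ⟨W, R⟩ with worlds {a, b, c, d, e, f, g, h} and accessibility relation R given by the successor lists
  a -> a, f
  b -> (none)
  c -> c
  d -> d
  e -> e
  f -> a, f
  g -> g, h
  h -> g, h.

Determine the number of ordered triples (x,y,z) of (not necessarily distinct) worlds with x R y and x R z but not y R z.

0

R is Euclidean; there are no such tuples.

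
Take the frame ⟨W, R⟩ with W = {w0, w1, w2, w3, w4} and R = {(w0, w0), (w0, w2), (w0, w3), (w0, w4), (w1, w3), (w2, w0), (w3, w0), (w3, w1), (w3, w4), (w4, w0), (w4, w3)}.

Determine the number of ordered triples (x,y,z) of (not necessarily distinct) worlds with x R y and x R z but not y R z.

15

Enumerating: (w0,w2,w2), (w0,w2,w3), (w0,w2,w4), (w0,w3,w2), (w0,w3,w3), (w0,w4,w2), (w0,w4,w4), (w1,w3,w3), (w3,w0,w1), (w3,w1,w0), (w3,w1,w1), (w3,w1,w4), (w3,w4,w1), (w3,w4,w4), (w4,w3,w3).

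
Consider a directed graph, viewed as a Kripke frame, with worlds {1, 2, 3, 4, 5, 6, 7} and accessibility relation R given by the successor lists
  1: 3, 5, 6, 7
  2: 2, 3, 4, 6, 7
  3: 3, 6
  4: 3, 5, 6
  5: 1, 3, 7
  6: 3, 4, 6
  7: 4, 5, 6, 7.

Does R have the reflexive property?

Reflexive: no — 1 is not related to itself.

No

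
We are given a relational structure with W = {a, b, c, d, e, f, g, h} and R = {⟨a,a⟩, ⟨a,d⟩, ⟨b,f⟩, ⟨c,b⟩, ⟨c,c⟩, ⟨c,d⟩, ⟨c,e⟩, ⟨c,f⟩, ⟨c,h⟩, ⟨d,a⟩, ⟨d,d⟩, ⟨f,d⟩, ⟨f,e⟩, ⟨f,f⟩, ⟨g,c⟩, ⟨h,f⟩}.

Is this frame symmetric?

Symmetric: no — b R f but not f R b.

No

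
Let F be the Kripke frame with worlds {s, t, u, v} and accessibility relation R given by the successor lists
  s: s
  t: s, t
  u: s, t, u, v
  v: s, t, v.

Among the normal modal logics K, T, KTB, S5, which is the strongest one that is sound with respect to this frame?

Reflexive (axiom T): yes — every world is R-related to itself.
Symmetric (axiom B): no — t R s but not s R t.
Euclidean (axiom 5): no — u R s and u R t, but not s R t.
So F validates K, T; KTB would additionally require R to be symmetric. The strongest is T.

T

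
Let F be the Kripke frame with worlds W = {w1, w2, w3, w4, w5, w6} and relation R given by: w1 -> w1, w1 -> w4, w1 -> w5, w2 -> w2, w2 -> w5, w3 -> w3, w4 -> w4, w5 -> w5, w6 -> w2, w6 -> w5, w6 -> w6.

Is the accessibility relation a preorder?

Reflexive: yes — every world is R-related to itself.
Transitive: yes — every two-step R-path is closed by a direct edge.
So R is a preorder.

Yes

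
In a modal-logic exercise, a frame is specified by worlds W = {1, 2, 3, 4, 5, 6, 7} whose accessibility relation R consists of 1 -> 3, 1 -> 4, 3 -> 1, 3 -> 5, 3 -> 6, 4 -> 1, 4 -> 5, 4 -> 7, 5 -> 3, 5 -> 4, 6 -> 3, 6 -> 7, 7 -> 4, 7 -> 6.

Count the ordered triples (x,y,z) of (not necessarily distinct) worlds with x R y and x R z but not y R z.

34

Enumerating: (1,3,3), (1,3,4), (1,4,3), (1,4,4), (3,1,1), (3,1,5), (3,1,6), (3,5,1), (3,5,5), (3,5,6), (3,6,1), (3,6,5), … and 22 more.
Total: 34.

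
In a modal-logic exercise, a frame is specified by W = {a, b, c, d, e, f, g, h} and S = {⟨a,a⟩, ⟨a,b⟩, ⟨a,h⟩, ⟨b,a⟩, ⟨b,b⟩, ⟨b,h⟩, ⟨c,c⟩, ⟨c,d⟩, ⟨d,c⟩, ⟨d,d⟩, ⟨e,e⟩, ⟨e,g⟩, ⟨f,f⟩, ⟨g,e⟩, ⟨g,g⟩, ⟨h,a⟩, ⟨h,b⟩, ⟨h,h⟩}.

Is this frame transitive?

Yes

Transitive: yes — every two-step S-path is closed by a direct edge.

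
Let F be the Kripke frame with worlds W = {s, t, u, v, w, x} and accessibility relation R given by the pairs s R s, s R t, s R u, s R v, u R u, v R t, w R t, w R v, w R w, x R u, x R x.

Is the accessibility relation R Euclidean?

Euclidean: no — s R t and s R u, but not t R u.

No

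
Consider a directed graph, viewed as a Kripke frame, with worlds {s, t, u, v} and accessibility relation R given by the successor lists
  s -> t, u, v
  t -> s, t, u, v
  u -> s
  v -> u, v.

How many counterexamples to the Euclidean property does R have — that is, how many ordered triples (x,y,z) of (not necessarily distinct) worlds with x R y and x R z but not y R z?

13

Enumerating: (s,u,t), (s,u,u), (s,u,v), (s,v,t), (t,s,s), (t,u,t), (t,u,u), (t,u,v), (t,v,s), (t,v,t), (u,s,s), (v,u,u), (v,u,v).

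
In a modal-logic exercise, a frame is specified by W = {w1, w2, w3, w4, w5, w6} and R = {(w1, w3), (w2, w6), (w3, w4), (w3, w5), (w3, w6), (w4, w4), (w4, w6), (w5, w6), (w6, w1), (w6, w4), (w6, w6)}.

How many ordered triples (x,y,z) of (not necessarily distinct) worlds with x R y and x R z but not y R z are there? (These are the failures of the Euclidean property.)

Enumerating: (w1,w3,w3), (w3,w4,w5), (w3,w5,w4), (w3,w5,w5), (w3,w6,w5), (w6,w1,w1), (w6,w1,w4), (w6,w1,w6), (w6,w4,w1).

9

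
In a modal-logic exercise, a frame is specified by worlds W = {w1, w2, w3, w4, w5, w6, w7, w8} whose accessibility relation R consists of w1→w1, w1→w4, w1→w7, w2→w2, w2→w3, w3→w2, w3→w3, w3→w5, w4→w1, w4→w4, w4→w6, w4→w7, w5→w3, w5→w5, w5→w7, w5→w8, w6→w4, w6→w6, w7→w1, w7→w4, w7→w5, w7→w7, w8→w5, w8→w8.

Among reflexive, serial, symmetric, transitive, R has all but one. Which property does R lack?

Reflexive: yes — every world is R-related to itself.
Serial: yes — every world has a successor (e.g. w1 R w1).
Symmetric: yes — every pair in R has its reverse in R.
Transitive: no — w1 R w4 and w4 R w6, but not w1 R w6.
Only transitive fails.

transitive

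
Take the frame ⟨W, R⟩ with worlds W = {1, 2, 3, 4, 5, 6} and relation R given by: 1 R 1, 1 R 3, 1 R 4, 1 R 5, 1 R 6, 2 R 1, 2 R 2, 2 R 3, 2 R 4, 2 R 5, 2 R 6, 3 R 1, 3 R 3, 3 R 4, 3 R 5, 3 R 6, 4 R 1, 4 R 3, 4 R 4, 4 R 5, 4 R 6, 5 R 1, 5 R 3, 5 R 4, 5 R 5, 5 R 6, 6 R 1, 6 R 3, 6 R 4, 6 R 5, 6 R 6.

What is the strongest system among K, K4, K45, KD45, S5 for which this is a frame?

K4

Transitive (axiom 4): yes — every two-step R-path is closed by a direct edge.
Euclidean (axiom 5): no — 2 R 1 and 2 R 2, but not 1 R 2.
Serial (axiom D): yes — every world has a successor (e.g. 1 R 1).
Reflexive (axiom T): yes — every world is R-related to itself.
So F validates K, K4; K45 would additionally require R to be Euclidean. The strongest is K4.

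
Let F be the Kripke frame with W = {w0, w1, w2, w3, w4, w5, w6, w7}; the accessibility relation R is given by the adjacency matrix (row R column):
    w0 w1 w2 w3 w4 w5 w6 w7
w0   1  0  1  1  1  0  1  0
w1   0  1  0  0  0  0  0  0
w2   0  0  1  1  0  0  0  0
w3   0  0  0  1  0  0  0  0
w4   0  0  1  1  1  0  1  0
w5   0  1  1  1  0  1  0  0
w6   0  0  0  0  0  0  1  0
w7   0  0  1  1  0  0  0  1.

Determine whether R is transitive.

Yes

Transitive: yes — every two-step R-path is closed by a direct edge.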